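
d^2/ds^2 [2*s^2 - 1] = 4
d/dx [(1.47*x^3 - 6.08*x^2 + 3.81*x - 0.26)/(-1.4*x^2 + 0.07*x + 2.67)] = (-2.058*x^4 + 0.2058*x^3 + 16.6831*x^2 - 33.1952*x + 10.1909)/(1.96*x^4 - 0.196*x^3 - 7.4711*x^2 + 0.3738*x + 7.1289)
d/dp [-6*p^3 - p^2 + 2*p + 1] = -18*p^2 - 2*p + 2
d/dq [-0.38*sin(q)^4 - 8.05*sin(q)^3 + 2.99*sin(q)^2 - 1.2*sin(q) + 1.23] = (-1.52*sin(q)^3 - 24.15*sin(q)^2 + 5.98*sin(q) - 1.2)*cos(q)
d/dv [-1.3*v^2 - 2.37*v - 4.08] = -2.6*v - 2.37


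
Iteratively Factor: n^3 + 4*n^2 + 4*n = (n)*(n^2 + 4*n + 4) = n*(n + 2)*(n + 2)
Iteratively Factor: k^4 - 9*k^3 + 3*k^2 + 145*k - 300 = (k - 5)*(k^3 - 4*k^2 - 17*k + 60) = (k - 5)^2*(k^2 + k - 12) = (k - 5)^2*(k + 4)*(k - 3)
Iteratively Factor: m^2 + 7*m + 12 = (m + 3)*(m + 4)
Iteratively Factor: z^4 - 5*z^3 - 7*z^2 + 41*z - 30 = (z - 5)*(z^3 - 7*z + 6) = (z - 5)*(z + 3)*(z^2 - 3*z + 2) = (z - 5)*(z - 2)*(z + 3)*(z - 1)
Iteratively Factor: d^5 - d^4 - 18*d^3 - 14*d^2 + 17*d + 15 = (d - 5)*(d^4 + 4*d^3 + 2*d^2 - 4*d - 3) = (d - 5)*(d + 1)*(d^3 + 3*d^2 - d - 3) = (d - 5)*(d + 1)*(d + 3)*(d^2 - 1) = (d - 5)*(d - 1)*(d + 1)*(d + 3)*(d + 1)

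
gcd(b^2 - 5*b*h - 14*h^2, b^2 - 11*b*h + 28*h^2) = b - 7*h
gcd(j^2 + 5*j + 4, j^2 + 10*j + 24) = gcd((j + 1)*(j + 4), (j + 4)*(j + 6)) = j + 4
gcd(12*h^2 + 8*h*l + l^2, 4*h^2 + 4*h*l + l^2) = 2*h + l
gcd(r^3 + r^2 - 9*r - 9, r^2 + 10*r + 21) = r + 3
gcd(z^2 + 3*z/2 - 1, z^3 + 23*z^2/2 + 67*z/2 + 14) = 1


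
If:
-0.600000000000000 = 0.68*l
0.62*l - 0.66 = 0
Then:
No Solution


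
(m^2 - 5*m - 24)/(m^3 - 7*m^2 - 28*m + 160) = (m + 3)/(m^2 + m - 20)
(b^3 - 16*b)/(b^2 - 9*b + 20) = b*(b + 4)/(b - 5)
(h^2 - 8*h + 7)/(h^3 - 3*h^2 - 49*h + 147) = (h - 1)/(h^2 + 4*h - 21)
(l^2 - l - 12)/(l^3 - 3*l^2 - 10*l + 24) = 1/(l - 2)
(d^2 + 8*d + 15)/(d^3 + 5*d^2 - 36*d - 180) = (d + 3)/(d^2 - 36)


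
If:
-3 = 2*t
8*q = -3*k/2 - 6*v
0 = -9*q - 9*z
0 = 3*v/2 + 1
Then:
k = 16*z/3 + 8/3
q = -z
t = -3/2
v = -2/3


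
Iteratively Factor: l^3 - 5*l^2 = (l - 5)*(l^2) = l*(l - 5)*(l)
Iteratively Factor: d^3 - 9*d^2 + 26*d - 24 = (d - 3)*(d^2 - 6*d + 8) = (d - 4)*(d - 3)*(d - 2)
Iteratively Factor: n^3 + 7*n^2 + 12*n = (n)*(n^2 + 7*n + 12) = n*(n + 3)*(n + 4)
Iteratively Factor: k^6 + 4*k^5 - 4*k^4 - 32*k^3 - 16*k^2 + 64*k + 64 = (k + 2)*(k^5 + 2*k^4 - 8*k^3 - 16*k^2 + 16*k + 32) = (k + 2)^2*(k^4 - 8*k^2 + 16) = (k + 2)^3*(k^3 - 2*k^2 - 4*k + 8) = (k - 2)*(k + 2)^3*(k^2 - 4) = (k - 2)*(k + 2)^4*(k - 2)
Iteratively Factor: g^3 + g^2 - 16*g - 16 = (g + 4)*(g^2 - 3*g - 4) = (g + 1)*(g + 4)*(g - 4)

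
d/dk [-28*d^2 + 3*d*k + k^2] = 3*d + 2*k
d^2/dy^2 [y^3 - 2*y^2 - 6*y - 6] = 6*y - 4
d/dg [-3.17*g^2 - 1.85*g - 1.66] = -6.34*g - 1.85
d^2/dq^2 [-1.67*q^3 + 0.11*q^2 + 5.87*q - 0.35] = 0.22 - 10.02*q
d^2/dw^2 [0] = 0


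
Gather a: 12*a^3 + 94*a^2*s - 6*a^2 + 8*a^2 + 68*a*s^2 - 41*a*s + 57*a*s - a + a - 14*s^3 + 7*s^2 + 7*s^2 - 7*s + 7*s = 12*a^3 + a^2*(94*s + 2) + a*(68*s^2 + 16*s) - 14*s^3 + 14*s^2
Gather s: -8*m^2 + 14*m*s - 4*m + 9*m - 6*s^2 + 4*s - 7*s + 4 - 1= -8*m^2 + 5*m - 6*s^2 + s*(14*m - 3) + 3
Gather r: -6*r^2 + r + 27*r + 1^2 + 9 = -6*r^2 + 28*r + 10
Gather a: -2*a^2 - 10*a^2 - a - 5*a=-12*a^2 - 6*a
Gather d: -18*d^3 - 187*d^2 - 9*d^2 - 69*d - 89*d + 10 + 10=-18*d^3 - 196*d^2 - 158*d + 20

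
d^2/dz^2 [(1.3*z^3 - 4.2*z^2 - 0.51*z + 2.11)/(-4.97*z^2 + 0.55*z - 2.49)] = (-1.13686837721616e-13*z^5 + 1.13686837721616e-13*z^4 + 79.5455979999999*z^3 - 613.888854*z^2 - 51.623088*z + 104.424946)/(122.763473*z^6 - 40.756485*z^5 + 189.025998*z^4 - 41.004865*z^3 + 94.703166*z^2 - 10.230165*z + 15.438249)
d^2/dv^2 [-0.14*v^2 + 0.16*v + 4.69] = -0.280000000000000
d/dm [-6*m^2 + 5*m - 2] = 5 - 12*m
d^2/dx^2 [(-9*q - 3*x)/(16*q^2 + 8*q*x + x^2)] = 6*(-q - x)/(256*q^4 + 256*q^3*x + 96*q^2*x^2 + 16*q*x^3 + x^4)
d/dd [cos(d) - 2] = -sin(d)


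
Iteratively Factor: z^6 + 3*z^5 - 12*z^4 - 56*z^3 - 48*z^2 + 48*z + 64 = (z + 2)*(z^5 + z^4 - 14*z^3 - 28*z^2 + 8*z + 32) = (z + 2)^2*(z^4 - z^3 - 12*z^2 - 4*z + 16) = (z - 4)*(z + 2)^2*(z^3 + 3*z^2 - 4) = (z - 4)*(z + 2)^3*(z^2 + z - 2) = (z - 4)*(z + 2)^4*(z - 1)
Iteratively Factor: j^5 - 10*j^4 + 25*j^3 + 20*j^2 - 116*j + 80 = (j - 5)*(j^4 - 5*j^3 + 20*j - 16) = (j - 5)*(j - 2)*(j^3 - 3*j^2 - 6*j + 8) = (j - 5)*(j - 2)*(j - 1)*(j^2 - 2*j - 8) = (j - 5)*(j - 4)*(j - 2)*(j - 1)*(j + 2)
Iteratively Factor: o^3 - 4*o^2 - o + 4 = (o - 1)*(o^2 - 3*o - 4) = (o - 4)*(o - 1)*(o + 1)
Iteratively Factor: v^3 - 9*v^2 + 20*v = (v)*(v^2 - 9*v + 20) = v*(v - 4)*(v - 5)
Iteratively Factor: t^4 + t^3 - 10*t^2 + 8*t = (t - 1)*(t^3 + 2*t^2 - 8*t) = (t - 1)*(t + 4)*(t^2 - 2*t) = (t - 2)*(t - 1)*(t + 4)*(t)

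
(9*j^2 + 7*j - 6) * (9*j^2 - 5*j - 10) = 81*j^4 + 18*j^3 - 179*j^2 - 40*j + 60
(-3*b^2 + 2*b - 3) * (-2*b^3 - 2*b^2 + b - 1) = 6*b^5 + 2*b^4 - b^3 + 11*b^2 - 5*b + 3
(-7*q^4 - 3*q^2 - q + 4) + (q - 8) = -7*q^4 - 3*q^2 - 4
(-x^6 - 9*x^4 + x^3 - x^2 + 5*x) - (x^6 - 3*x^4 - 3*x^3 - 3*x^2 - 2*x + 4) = -2*x^6 - 6*x^4 + 4*x^3 + 2*x^2 + 7*x - 4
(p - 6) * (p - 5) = p^2 - 11*p + 30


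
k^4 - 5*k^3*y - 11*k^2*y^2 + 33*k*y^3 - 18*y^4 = (k - 6*y)*(k - y)^2*(k + 3*y)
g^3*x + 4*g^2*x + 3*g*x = g*(g + 3)*(g*x + x)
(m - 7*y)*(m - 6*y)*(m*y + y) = m^3*y - 13*m^2*y^2 + m^2*y + 42*m*y^3 - 13*m*y^2 + 42*y^3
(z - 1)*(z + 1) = z^2 - 1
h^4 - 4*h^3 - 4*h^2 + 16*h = h*(h - 4)*(h - 2)*(h + 2)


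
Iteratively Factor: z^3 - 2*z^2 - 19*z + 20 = (z - 1)*(z^2 - z - 20) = (z - 1)*(z + 4)*(z - 5)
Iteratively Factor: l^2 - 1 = (l - 1)*(l + 1)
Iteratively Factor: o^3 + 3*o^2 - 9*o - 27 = (o + 3)*(o^2 - 9) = (o + 3)^2*(o - 3)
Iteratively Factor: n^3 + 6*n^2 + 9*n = (n)*(n^2 + 6*n + 9) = n*(n + 3)*(n + 3)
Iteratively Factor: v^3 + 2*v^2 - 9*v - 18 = (v + 3)*(v^2 - v - 6) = (v + 2)*(v + 3)*(v - 3)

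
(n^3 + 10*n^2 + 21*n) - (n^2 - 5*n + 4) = n^3 + 9*n^2 + 26*n - 4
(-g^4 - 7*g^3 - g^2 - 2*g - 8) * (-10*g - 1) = 10*g^5 + 71*g^4 + 17*g^3 + 21*g^2 + 82*g + 8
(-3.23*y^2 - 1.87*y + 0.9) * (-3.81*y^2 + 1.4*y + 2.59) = 12.3063*y^4 + 2.6027*y^3 - 14.4127*y^2 - 3.5833*y + 2.331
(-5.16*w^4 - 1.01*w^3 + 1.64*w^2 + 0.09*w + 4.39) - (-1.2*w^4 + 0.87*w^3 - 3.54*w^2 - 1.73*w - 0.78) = -3.96*w^4 - 1.88*w^3 + 5.18*w^2 + 1.82*w + 5.17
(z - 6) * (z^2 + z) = z^3 - 5*z^2 - 6*z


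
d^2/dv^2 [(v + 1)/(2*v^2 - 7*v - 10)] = 2*((5 - 6*v)*(-2*v^2 + 7*v + 10) - (v + 1)*(4*v - 7)^2)/(-2*v^2 + 7*v + 10)^3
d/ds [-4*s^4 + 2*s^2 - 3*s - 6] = -16*s^3 + 4*s - 3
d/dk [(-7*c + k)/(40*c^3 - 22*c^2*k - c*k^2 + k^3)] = (40*c^3 - 22*c^2*k - c*k^2 + k^3 - (7*c - k)*(22*c^2 + 2*c*k - 3*k^2))/(40*c^3 - 22*c^2*k - c*k^2 + k^3)^2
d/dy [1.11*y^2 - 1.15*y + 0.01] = 2.22*y - 1.15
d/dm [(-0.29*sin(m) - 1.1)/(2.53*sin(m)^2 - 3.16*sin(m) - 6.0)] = (0.7337*sin(m)^2 + 5.566*sin(m) - 1.736)*cos(m)/(6.4009*sin(m)^4 - 15.9896*sin(m)^3 - 20.3744*sin(m)^2 + 37.92*sin(m) + 36.0)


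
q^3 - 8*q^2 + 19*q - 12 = (q - 4)*(q - 3)*(q - 1)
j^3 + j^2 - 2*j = j*(j - 1)*(j + 2)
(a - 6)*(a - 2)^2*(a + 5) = a^4 - 5*a^3 - 22*a^2 + 116*a - 120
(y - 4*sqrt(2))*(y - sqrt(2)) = y^2 - 5*sqrt(2)*y + 8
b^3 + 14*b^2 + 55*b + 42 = (b + 1)*(b + 6)*(b + 7)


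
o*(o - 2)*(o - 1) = o^3 - 3*o^2 + 2*o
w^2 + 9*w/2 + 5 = (w + 2)*(w + 5/2)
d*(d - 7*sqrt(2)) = d^2 - 7*sqrt(2)*d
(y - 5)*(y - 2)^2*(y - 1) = y^4 - 10*y^3 + 33*y^2 - 44*y + 20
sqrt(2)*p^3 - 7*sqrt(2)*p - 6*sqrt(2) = (p - 3)*(p + 2)*(sqrt(2)*p + sqrt(2))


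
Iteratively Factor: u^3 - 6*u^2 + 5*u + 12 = (u - 4)*(u^2 - 2*u - 3) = (u - 4)*(u + 1)*(u - 3)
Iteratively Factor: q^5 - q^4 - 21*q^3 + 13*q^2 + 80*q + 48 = (q + 1)*(q^4 - 2*q^3 - 19*q^2 + 32*q + 48) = (q - 4)*(q + 1)*(q^3 + 2*q^2 - 11*q - 12) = (q - 4)*(q - 3)*(q + 1)*(q^2 + 5*q + 4) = (q - 4)*(q - 3)*(q + 1)^2*(q + 4)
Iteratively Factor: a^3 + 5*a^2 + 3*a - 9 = (a + 3)*(a^2 + 2*a - 3) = (a + 3)^2*(a - 1)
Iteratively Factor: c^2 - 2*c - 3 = (c + 1)*(c - 3)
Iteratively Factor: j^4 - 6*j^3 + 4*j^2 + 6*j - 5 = (j - 1)*(j^3 - 5*j^2 - j + 5) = (j - 1)^2*(j^2 - 4*j - 5) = (j - 1)^2*(j + 1)*(j - 5)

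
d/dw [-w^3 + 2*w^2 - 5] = w*(4 - 3*w)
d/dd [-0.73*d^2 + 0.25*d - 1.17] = 0.25 - 1.46*d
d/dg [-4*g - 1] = -4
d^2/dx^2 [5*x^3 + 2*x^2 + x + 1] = 30*x + 4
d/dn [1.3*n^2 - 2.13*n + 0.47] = 2.6*n - 2.13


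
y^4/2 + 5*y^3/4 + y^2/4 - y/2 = y*(y/2 + 1)*(y - 1/2)*(y + 1)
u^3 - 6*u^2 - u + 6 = (u - 6)*(u - 1)*(u + 1)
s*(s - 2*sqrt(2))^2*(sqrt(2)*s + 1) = sqrt(2)*s^4 - 7*s^3 + 4*sqrt(2)*s^2 + 8*s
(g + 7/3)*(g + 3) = g^2 + 16*g/3 + 7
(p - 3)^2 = p^2 - 6*p + 9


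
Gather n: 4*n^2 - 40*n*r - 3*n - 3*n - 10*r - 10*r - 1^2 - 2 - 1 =4*n^2 + n*(-40*r - 6) - 20*r - 4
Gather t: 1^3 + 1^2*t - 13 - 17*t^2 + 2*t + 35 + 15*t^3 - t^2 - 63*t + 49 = 15*t^3 - 18*t^2 - 60*t + 72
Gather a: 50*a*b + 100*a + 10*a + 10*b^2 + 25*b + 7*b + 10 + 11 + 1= a*(50*b + 110) + 10*b^2 + 32*b + 22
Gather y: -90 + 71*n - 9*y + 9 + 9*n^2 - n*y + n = 9*n^2 + 72*n + y*(-n - 9) - 81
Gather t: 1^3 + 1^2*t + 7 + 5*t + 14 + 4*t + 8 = 10*t + 30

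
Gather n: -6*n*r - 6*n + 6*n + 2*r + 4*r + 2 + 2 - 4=-6*n*r + 6*r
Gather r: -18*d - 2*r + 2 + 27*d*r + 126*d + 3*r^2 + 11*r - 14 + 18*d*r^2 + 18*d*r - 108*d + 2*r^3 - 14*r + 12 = 2*r^3 + r^2*(18*d + 3) + r*(45*d - 5)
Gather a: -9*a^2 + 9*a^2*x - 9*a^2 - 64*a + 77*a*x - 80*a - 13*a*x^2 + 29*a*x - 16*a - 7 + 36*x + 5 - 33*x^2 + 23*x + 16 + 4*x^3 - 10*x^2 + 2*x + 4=a^2*(9*x - 18) + a*(-13*x^2 + 106*x - 160) + 4*x^3 - 43*x^2 + 61*x + 18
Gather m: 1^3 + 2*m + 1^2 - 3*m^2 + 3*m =-3*m^2 + 5*m + 2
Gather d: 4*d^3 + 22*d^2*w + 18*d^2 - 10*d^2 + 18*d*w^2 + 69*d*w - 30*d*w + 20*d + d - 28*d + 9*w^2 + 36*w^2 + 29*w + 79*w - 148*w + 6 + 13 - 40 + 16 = 4*d^3 + d^2*(22*w + 8) + d*(18*w^2 + 39*w - 7) + 45*w^2 - 40*w - 5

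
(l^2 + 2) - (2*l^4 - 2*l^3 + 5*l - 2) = -2*l^4 + 2*l^3 + l^2 - 5*l + 4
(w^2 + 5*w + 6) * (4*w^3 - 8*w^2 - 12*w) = 4*w^5 + 12*w^4 - 28*w^3 - 108*w^2 - 72*w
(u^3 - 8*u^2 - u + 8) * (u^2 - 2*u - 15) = u^5 - 10*u^4 + 130*u^2 - u - 120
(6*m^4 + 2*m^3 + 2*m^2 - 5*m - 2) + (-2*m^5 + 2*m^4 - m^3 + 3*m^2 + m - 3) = -2*m^5 + 8*m^4 + m^3 + 5*m^2 - 4*m - 5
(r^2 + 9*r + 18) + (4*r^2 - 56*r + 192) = 5*r^2 - 47*r + 210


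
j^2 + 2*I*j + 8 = (j - 2*I)*(j + 4*I)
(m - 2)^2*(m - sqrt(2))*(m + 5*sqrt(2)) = m^4 - 4*m^3 + 4*sqrt(2)*m^3 - 16*sqrt(2)*m^2 - 6*m^2 + 16*sqrt(2)*m + 40*m - 40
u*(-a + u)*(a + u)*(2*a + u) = -2*a^3*u - a^2*u^2 + 2*a*u^3 + u^4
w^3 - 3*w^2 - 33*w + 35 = (w - 7)*(w - 1)*(w + 5)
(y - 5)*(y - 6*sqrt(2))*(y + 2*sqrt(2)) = y^3 - 4*sqrt(2)*y^2 - 5*y^2 - 24*y + 20*sqrt(2)*y + 120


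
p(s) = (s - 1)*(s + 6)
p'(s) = 2*s + 5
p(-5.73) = -1.82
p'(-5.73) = -6.46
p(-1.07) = -10.21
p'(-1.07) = 2.86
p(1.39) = 2.88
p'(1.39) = 7.78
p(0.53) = -3.07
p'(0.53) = 6.06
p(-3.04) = -11.96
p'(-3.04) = -1.08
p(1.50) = 3.75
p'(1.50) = 8.00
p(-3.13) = -11.85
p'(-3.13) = -1.26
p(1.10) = 0.71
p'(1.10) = 7.20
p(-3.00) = -12.00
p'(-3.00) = -1.00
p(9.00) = 120.00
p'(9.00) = 23.00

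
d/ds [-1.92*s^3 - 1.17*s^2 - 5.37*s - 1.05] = -5.76*s^2 - 2.34*s - 5.37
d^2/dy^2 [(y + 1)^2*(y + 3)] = 6*y + 10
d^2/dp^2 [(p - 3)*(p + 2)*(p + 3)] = 6*p + 4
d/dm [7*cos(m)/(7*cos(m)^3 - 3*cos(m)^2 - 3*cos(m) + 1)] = 112*(14*cos(m)^3 - 3*cos(m)^2 - 1)*sin(m)/(-9*cos(m) + 6*cos(2*m) - 7*cos(3*m) + 2)^2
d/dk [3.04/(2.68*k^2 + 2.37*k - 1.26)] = (-16.2944*k - 7.2048)/(2.68*k^2 + 2.37*k - 1.26)^2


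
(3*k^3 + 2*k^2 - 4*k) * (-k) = -3*k^4 - 2*k^3 + 4*k^2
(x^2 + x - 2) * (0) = 0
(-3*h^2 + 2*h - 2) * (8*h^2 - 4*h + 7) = -24*h^4 + 28*h^3 - 45*h^2 + 22*h - 14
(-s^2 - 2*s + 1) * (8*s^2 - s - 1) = -8*s^4 - 15*s^3 + 11*s^2 + s - 1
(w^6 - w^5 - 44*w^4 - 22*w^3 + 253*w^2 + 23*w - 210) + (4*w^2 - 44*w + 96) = w^6 - w^5 - 44*w^4 - 22*w^3 + 257*w^2 - 21*w - 114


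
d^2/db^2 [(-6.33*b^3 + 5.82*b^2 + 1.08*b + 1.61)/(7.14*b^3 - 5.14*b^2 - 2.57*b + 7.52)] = (-9.09494701772928e-13*b^7 + 128.785608*b^6 - 366.577596*b^5 + 5466.392568*b^4 - 5950.29369*b^3 + 1465.868028*b^2 - 2288.379828*b + 845.721474)/(363.994344*b^9 - 786.105432*b^8 + 172.855116*b^7 + 1580.210864*b^6 - 1718.10411*b^5 - 333.764358*b^4 + 1790.361151*b^3 - 723.000624*b^2 - 436.003584*b + 425.259008)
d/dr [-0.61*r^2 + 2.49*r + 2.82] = 2.49 - 1.22*r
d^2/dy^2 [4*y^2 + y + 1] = 8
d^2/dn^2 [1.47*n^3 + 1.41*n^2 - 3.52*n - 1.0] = 8.82*n + 2.82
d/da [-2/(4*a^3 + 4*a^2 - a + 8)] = 2*(12*a^2 + 8*a - 1)/(4*a^3 + 4*a^2 - a + 8)^2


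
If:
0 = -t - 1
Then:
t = -1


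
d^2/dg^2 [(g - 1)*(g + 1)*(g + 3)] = 6*g + 6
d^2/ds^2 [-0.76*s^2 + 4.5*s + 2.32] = -1.52000000000000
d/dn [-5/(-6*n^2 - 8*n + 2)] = 5*(-3*n - 2)/(3*n^2 + 4*n - 1)^2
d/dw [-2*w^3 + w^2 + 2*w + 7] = -6*w^2 + 2*w + 2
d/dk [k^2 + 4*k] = 2*k + 4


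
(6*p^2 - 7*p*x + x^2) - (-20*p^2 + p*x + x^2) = 26*p^2 - 8*p*x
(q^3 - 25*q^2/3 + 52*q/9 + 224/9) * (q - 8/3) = q^4 - 11*q^3 + 28*q^2 + 256*q/27 - 1792/27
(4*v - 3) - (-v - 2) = 5*v - 1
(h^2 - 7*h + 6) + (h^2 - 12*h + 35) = 2*h^2 - 19*h + 41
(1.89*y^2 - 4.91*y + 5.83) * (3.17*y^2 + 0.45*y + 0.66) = 5.9913*y^4 - 14.7142*y^3 + 17.519*y^2 - 0.6171*y + 3.8478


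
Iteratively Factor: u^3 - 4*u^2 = (u - 4)*(u^2) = u*(u - 4)*(u)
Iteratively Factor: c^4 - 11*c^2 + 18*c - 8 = (c - 2)*(c^3 + 2*c^2 - 7*c + 4) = (c - 2)*(c - 1)*(c^2 + 3*c - 4) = (c - 2)*(c - 1)^2*(c + 4)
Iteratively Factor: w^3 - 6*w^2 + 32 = (w - 4)*(w^2 - 2*w - 8) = (w - 4)*(w + 2)*(w - 4)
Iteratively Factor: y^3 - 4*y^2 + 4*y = (y - 2)*(y^2 - 2*y) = y*(y - 2)*(y - 2)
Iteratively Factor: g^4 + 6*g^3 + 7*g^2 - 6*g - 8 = (g + 4)*(g^3 + 2*g^2 - g - 2) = (g + 1)*(g + 4)*(g^2 + g - 2) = (g - 1)*(g + 1)*(g + 4)*(g + 2)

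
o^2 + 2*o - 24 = (o - 4)*(o + 6)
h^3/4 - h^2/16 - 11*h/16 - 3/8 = (h/4 + 1/4)*(h - 2)*(h + 3/4)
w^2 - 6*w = w*(w - 6)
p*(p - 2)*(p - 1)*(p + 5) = p^4 + 2*p^3 - 13*p^2 + 10*p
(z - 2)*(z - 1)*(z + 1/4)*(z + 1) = z^4 - 7*z^3/4 - 3*z^2/2 + 7*z/4 + 1/2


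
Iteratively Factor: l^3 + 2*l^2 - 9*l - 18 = (l + 2)*(l^2 - 9) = (l + 2)*(l + 3)*(l - 3)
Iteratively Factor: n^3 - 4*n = (n - 2)*(n^2 + 2*n) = n*(n - 2)*(n + 2)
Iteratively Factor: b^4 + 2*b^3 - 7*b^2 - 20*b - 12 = (b - 3)*(b^3 + 5*b^2 + 8*b + 4) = (b - 3)*(b + 1)*(b^2 + 4*b + 4) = (b - 3)*(b + 1)*(b + 2)*(b + 2)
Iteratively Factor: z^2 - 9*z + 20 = (z - 4)*(z - 5)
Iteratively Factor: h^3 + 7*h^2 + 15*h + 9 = (h + 3)*(h^2 + 4*h + 3) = (h + 1)*(h + 3)*(h + 3)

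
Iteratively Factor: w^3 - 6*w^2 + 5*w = (w - 5)*(w^2 - w) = w*(w - 5)*(w - 1)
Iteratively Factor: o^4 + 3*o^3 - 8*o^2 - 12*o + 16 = (o - 1)*(o^3 + 4*o^2 - 4*o - 16) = (o - 1)*(o + 2)*(o^2 + 2*o - 8) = (o - 1)*(o + 2)*(o + 4)*(o - 2)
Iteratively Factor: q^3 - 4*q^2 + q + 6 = (q - 3)*(q^2 - q - 2) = (q - 3)*(q - 2)*(q + 1)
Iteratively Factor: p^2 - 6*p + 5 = (p - 5)*(p - 1)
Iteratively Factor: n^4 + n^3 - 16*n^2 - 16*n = (n - 4)*(n^3 + 5*n^2 + 4*n) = (n - 4)*(n + 4)*(n^2 + n) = (n - 4)*(n + 1)*(n + 4)*(n)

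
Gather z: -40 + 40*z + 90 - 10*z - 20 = 30*z + 30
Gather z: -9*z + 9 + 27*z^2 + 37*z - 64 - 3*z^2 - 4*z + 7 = 24*z^2 + 24*z - 48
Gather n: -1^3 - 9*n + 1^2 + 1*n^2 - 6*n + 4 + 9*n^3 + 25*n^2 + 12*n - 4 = 9*n^3 + 26*n^2 - 3*n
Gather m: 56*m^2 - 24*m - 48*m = 56*m^2 - 72*m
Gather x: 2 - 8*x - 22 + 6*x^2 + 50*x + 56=6*x^2 + 42*x + 36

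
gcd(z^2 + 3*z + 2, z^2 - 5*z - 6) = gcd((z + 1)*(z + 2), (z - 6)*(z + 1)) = z + 1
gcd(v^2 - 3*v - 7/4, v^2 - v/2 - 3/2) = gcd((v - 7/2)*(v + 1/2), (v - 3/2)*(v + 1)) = 1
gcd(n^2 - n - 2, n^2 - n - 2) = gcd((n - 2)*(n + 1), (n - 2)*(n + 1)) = n^2 - n - 2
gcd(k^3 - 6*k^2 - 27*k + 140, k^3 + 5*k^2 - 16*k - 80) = k^2 + k - 20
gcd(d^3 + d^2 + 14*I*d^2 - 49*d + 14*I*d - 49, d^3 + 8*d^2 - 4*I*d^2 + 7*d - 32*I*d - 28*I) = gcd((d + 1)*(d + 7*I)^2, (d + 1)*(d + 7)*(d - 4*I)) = d + 1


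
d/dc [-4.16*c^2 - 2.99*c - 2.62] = -8.32*c - 2.99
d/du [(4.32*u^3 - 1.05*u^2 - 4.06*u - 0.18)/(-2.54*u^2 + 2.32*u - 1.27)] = (-10.9728*u^4 + 20.0448*u^3 - 29.2076*u^2 + 1.7526*u + 5.5738)/(6.4516*u^4 - 11.7856*u^3 + 11.834*u^2 - 5.8928*u + 1.6129)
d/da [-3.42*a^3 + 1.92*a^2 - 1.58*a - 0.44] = -10.26*a^2 + 3.84*a - 1.58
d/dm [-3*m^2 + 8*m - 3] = 8 - 6*m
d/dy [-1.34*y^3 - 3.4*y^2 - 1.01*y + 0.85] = -4.02*y^2 - 6.8*y - 1.01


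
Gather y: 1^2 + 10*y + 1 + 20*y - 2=30*y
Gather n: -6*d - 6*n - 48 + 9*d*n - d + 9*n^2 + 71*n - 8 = -7*d + 9*n^2 + n*(9*d + 65) - 56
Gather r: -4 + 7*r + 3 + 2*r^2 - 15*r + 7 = 2*r^2 - 8*r + 6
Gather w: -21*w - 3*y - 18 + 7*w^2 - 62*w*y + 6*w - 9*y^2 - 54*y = 7*w^2 + w*(-62*y - 15) - 9*y^2 - 57*y - 18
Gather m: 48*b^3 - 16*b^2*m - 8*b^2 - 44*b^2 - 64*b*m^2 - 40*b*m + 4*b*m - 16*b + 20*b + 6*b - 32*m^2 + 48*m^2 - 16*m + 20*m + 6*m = 48*b^3 - 52*b^2 + 10*b + m^2*(16 - 64*b) + m*(-16*b^2 - 36*b + 10)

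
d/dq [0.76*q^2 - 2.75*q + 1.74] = 1.52*q - 2.75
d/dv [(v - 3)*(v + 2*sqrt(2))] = 2*v - 3 + 2*sqrt(2)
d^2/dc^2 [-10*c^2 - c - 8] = -20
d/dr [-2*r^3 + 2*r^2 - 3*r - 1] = -6*r^2 + 4*r - 3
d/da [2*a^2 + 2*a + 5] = 4*a + 2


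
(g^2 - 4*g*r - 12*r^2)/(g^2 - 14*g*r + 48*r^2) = (-g - 2*r)/(-g + 8*r)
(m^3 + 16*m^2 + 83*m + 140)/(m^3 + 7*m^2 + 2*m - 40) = (m + 7)/(m - 2)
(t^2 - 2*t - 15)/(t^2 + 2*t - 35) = (t + 3)/(t + 7)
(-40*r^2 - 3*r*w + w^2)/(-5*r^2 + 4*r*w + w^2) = (8*r - w)/(r - w)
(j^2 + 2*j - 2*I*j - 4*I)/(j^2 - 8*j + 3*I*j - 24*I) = (j^2 + 2*j*(1 - I) - 4*I)/(j^2 + j*(-8 + 3*I) - 24*I)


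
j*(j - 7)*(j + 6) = j^3 - j^2 - 42*j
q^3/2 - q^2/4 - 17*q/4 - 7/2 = (q/2 + 1)*(q - 7/2)*(q + 1)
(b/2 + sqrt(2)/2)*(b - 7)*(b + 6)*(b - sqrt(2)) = b^4/2 - b^3/2 - 22*b^2 + b + 42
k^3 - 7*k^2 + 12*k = k*(k - 4)*(k - 3)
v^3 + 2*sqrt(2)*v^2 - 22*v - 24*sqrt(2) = (v - 3*sqrt(2))*(v + sqrt(2))*(v + 4*sqrt(2))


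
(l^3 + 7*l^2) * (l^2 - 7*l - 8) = l^5 - 57*l^3 - 56*l^2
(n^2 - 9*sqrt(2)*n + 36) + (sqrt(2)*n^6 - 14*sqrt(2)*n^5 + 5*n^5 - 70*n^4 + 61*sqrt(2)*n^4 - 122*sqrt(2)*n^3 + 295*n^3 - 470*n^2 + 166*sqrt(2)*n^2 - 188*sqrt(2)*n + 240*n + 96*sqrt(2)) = sqrt(2)*n^6 - 14*sqrt(2)*n^5 + 5*n^5 - 70*n^4 + 61*sqrt(2)*n^4 - 122*sqrt(2)*n^3 + 295*n^3 - 469*n^2 + 166*sqrt(2)*n^2 - 197*sqrt(2)*n + 240*n + 36 + 96*sqrt(2)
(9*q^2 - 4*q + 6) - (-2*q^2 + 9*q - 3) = 11*q^2 - 13*q + 9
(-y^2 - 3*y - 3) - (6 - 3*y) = -y^2 - 9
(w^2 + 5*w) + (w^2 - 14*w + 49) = 2*w^2 - 9*w + 49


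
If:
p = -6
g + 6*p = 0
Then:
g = 36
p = -6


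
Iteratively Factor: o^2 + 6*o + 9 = (o + 3)*(o + 3)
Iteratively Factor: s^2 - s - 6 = (s + 2)*(s - 3)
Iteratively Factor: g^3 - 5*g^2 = (g)*(g^2 - 5*g) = g*(g - 5)*(g)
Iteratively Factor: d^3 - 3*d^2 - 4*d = (d)*(d^2 - 3*d - 4) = d*(d - 4)*(d + 1)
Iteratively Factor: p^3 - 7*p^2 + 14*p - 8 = (p - 2)*(p^2 - 5*p + 4) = (p - 4)*(p - 2)*(p - 1)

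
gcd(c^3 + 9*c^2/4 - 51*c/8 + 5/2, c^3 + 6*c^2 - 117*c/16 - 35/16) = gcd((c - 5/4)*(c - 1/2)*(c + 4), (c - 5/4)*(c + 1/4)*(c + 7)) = c - 5/4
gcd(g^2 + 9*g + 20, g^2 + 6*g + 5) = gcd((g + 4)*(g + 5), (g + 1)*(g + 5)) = g + 5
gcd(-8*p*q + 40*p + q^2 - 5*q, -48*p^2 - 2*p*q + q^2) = 8*p - q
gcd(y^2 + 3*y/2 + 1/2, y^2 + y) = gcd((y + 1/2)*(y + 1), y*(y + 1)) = y + 1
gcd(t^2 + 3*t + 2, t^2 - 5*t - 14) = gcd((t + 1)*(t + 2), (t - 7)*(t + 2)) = t + 2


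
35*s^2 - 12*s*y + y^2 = (-7*s + y)*(-5*s + y)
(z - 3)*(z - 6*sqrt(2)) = z^2 - 6*sqrt(2)*z - 3*z + 18*sqrt(2)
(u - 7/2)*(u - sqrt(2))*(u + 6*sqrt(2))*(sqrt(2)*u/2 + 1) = sqrt(2)*u^4/2 - 7*sqrt(2)*u^3/4 + 6*u^3 - 21*u^2 - sqrt(2)*u^2 - 12*u + 7*sqrt(2)*u/2 + 42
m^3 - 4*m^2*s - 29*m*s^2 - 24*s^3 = (m - 8*s)*(m + s)*(m + 3*s)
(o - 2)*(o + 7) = o^2 + 5*o - 14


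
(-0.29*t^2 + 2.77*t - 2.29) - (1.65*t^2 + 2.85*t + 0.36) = -1.94*t^2 - 0.0800000000000001*t - 2.65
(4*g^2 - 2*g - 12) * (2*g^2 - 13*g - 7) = 8*g^4 - 56*g^3 - 26*g^2 + 170*g + 84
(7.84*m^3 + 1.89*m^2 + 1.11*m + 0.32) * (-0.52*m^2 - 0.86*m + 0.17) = -4.0768*m^5 - 7.7252*m^4 - 0.8698*m^3 - 0.7997*m^2 - 0.0865*m + 0.0544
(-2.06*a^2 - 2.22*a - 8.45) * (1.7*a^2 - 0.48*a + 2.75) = -3.502*a^4 - 2.7852*a^3 - 18.9644*a^2 - 2.049*a - 23.2375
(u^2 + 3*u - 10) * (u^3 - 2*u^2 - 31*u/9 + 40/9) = u^5 + u^4 - 175*u^3/9 + 127*u^2/9 + 430*u/9 - 400/9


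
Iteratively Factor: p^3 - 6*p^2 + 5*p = (p - 1)*(p^2 - 5*p) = p*(p - 1)*(p - 5)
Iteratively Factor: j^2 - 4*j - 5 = (j - 5)*(j + 1)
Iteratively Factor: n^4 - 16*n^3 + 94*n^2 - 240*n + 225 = (n - 3)*(n^3 - 13*n^2 + 55*n - 75) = (n - 5)*(n - 3)*(n^2 - 8*n + 15) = (n - 5)^2*(n - 3)*(n - 3)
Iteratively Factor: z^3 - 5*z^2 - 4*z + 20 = (z + 2)*(z^2 - 7*z + 10) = (z - 2)*(z + 2)*(z - 5)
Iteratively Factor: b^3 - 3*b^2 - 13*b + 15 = (b - 1)*(b^2 - 2*b - 15) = (b - 1)*(b + 3)*(b - 5)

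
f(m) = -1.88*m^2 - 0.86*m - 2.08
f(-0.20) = -1.98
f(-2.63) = -12.82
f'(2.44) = -10.03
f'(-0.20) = -0.11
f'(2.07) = -8.64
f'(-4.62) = 16.51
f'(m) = -3.76*m - 0.86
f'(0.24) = -1.76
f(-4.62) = -38.23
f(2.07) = -11.92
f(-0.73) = -2.45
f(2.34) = -14.39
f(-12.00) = -262.48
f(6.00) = -74.92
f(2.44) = -15.37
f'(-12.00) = 44.26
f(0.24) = -2.39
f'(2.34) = -9.66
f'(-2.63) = 9.03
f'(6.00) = -23.42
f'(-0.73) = 1.88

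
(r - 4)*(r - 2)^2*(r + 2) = r^4 - 6*r^3 + 4*r^2 + 24*r - 32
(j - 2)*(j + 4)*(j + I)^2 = j^4 + 2*j^3 + 2*I*j^3 - 9*j^2 + 4*I*j^2 - 2*j - 16*I*j + 8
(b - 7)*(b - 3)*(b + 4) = b^3 - 6*b^2 - 19*b + 84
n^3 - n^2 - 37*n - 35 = (n - 7)*(n + 1)*(n + 5)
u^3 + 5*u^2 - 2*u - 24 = (u - 2)*(u + 3)*(u + 4)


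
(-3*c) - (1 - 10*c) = 7*c - 1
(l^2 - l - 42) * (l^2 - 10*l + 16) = l^4 - 11*l^3 - 16*l^2 + 404*l - 672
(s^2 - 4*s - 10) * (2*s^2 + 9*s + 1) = 2*s^4 + s^3 - 55*s^2 - 94*s - 10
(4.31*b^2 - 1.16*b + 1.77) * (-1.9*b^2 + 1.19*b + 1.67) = -8.189*b^4 + 7.3329*b^3 + 2.4543*b^2 + 0.1691*b + 2.9559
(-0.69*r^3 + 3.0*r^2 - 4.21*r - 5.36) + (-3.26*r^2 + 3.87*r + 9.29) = -0.69*r^3 - 0.26*r^2 - 0.34*r + 3.93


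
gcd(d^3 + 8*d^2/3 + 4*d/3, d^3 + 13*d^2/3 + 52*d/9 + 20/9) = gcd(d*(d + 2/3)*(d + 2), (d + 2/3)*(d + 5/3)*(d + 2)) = d^2 + 8*d/3 + 4/3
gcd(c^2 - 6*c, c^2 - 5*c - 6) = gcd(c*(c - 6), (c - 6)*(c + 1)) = c - 6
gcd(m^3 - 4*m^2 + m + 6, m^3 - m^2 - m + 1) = m + 1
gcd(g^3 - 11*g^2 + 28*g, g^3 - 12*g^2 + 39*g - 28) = g^2 - 11*g + 28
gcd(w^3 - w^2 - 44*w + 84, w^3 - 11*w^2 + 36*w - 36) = w^2 - 8*w + 12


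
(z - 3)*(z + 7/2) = z^2 + z/2 - 21/2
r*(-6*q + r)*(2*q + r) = -12*q^2*r - 4*q*r^2 + r^3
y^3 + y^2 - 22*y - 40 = (y - 5)*(y + 2)*(y + 4)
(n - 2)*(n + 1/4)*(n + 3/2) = n^3 - n^2/4 - 25*n/8 - 3/4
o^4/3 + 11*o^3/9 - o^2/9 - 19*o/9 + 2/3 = (o/3 + 1)*(o - 1)*(o - 1/3)*(o + 2)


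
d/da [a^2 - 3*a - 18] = 2*a - 3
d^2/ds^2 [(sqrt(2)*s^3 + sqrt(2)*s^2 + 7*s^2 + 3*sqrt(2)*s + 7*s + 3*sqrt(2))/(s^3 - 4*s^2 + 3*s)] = 2*(7*s^6 + 5*sqrt(2)*s^6 + 21*s^5 - 147*s^4 - 27*sqrt(2)*s^4 - 36*sqrt(2)*s^3 + 175*s^3 + 171*sqrt(2)*s^2 - 108*sqrt(2)*s + 27*sqrt(2))/(s^3*(s^6 - 12*s^5 + 57*s^4 - 136*s^3 + 171*s^2 - 108*s + 27))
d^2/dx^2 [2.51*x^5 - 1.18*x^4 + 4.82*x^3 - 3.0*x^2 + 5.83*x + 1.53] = 50.2*x^3 - 14.16*x^2 + 28.92*x - 6.0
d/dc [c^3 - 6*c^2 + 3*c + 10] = 3*c^2 - 12*c + 3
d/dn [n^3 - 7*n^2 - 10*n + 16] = 3*n^2 - 14*n - 10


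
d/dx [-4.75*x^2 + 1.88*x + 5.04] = 1.88 - 9.5*x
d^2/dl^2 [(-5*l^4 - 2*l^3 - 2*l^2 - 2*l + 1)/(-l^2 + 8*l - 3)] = 10*(l^6 - 24*l^5 + 201*l^4 - 164*l^3 + 21*l^2 + 12*l + 1)/(l^6 - 24*l^5 + 201*l^4 - 656*l^3 + 603*l^2 - 216*l + 27)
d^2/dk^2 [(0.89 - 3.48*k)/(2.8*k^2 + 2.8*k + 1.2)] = (-(3.48*k - 0.89)*(5.6*k + 2.8)*(11.2*k + 5.6) + (58.464*k + 14.504)*(2.8*k^2 + 2.8*k + 1.2))/(2.8*k^2 + 2.8*k + 1.2)^3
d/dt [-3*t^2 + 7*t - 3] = 7 - 6*t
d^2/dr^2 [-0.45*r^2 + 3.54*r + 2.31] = -0.900000000000000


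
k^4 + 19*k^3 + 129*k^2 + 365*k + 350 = (k + 2)*(k + 5)^2*(k + 7)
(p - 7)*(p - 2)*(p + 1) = p^3 - 8*p^2 + 5*p + 14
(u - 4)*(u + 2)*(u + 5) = u^3 + 3*u^2 - 18*u - 40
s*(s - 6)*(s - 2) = s^3 - 8*s^2 + 12*s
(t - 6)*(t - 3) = t^2 - 9*t + 18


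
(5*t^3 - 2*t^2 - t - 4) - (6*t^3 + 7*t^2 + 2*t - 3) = -t^3 - 9*t^2 - 3*t - 1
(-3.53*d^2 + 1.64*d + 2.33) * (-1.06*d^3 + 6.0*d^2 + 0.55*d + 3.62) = 3.7418*d^5 - 22.9184*d^4 + 5.4287*d^3 + 2.1034*d^2 + 7.2183*d + 8.4346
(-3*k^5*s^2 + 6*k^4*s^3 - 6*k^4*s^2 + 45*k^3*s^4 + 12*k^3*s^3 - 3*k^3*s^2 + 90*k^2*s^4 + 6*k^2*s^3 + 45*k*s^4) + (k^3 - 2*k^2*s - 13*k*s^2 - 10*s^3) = -3*k^5*s^2 + 6*k^4*s^3 - 6*k^4*s^2 + 45*k^3*s^4 + 12*k^3*s^3 - 3*k^3*s^2 + k^3 + 90*k^2*s^4 + 6*k^2*s^3 - 2*k^2*s + 45*k*s^4 - 13*k*s^2 - 10*s^3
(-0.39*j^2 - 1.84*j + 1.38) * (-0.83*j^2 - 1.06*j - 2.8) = 0.3237*j^4 + 1.9406*j^3 + 1.897*j^2 + 3.6892*j - 3.864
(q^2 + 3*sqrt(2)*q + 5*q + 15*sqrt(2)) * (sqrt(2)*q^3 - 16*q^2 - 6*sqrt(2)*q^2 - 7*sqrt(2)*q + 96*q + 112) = sqrt(2)*q^5 - 10*q^4 - sqrt(2)*q^4 - 85*sqrt(2)*q^3 + 10*q^3 + 13*sqrt(2)*q^2 + 370*q^2 + 350*q + 1776*sqrt(2)*q + 1680*sqrt(2)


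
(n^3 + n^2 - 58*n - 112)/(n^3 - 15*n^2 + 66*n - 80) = (n^2 + 9*n + 14)/(n^2 - 7*n + 10)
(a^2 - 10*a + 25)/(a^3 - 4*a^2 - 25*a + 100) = (a - 5)/(a^2 + a - 20)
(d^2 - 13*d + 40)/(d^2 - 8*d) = (d - 5)/d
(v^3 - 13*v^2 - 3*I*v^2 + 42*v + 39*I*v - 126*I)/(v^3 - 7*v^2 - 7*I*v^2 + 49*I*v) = (v^2 - 3*v*(2 + I) + 18*I)/(v*(v - 7*I))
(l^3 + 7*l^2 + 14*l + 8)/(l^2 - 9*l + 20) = (l^3 + 7*l^2 + 14*l + 8)/(l^2 - 9*l + 20)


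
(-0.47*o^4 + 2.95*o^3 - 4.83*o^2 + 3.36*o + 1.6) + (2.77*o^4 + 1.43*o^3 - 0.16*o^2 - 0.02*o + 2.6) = 2.3*o^4 + 4.38*o^3 - 4.99*o^2 + 3.34*o + 4.2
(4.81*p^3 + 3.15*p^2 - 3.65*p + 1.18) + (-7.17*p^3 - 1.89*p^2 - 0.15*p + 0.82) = -2.36*p^3 + 1.26*p^2 - 3.8*p + 2.0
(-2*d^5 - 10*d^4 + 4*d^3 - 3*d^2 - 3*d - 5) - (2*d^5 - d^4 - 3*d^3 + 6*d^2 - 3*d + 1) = -4*d^5 - 9*d^4 + 7*d^3 - 9*d^2 - 6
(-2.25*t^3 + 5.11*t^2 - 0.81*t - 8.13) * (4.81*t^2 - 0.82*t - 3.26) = -10.8225*t^5 + 26.4241*t^4 - 0.751300000000001*t^3 - 55.0997*t^2 + 9.3072*t + 26.5038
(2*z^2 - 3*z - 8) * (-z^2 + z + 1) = -2*z^4 + 5*z^3 + 7*z^2 - 11*z - 8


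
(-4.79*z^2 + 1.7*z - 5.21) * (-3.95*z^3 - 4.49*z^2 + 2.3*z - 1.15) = 18.9205*z^5 + 14.7921*z^4 + 1.9295*z^3 + 32.8114*z^2 - 13.938*z + 5.9915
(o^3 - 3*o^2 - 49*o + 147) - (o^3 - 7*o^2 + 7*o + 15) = 4*o^2 - 56*o + 132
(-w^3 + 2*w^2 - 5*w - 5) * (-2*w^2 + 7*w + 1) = 2*w^5 - 11*w^4 + 23*w^3 - 23*w^2 - 40*w - 5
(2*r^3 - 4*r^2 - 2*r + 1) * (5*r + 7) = 10*r^4 - 6*r^3 - 38*r^2 - 9*r + 7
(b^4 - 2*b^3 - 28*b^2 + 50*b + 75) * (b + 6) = b^5 + 4*b^4 - 40*b^3 - 118*b^2 + 375*b + 450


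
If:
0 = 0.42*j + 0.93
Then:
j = -2.21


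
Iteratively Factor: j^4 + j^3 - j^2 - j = (j + 1)*(j^3 - j) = j*(j + 1)*(j^2 - 1) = j*(j + 1)^2*(j - 1)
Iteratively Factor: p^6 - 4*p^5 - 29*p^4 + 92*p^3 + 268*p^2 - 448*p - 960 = (p + 2)*(p^5 - 6*p^4 - 17*p^3 + 126*p^2 + 16*p - 480) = (p - 4)*(p + 2)*(p^4 - 2*p^3 - 25*p^2 + 26*p + 120) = (p - 4)*(p - 3)*(p + 2)*(p^3 + p^2 - 22*p - 40) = (p - 5)*(p - 4)*(p - 3)*(p + 2)*(p^2 + 6*p + 8) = (p - 5)*(p - 4)*(p - 3)*(p + 2)^2*(p + 4)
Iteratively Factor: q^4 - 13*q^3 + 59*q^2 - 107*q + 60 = (q - 5)*(q^3 - 8*q^2 + 19*q - 12) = (q - 5)*(q - 1)*(q^2 - 7*q + 12) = (q - 5)*(q - 3)*(q - 1)*(q - 4)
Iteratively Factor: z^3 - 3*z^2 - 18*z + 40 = (z - 2)*(z^2 - z - 20) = (z - 2)*(z + 4)*(z - 5)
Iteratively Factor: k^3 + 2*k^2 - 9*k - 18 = (k - 3)*(k^2 + 5*k + 6) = (k - 3)*(k + 3)*(k + 2)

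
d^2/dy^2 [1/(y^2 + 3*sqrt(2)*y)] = 2*(-y*(y + 3*sqrt(2)) + (2*y + 3*sqrt(2))^2)/(y^3*(y + 3*sqrt(2))^3)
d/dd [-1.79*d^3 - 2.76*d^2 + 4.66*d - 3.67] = -5.37*d^2 - 5.52*d + 4.66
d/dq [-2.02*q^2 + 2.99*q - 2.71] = 2.99 - 4.04*q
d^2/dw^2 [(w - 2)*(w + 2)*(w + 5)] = 6*w + 10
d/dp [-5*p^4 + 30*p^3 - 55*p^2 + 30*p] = -20*p^3 + 90*p^2 - 110*p + 30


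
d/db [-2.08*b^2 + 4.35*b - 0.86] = 4.35 - 4.16*b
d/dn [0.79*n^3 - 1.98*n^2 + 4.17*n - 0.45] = 2.37*n^2 - 3.96*n + 4.17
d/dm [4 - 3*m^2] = -6*m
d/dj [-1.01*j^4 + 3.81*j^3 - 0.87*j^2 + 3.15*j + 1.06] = -4.04*j^3 + 11.43*j^2 - 1.74*j + 3.15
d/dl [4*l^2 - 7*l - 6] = 8*l - 7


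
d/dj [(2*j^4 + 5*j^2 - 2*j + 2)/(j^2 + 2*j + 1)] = 2*(2*j^4 + 4*j^3 + 6*j - 3)/(j^3 + 3*j^2 + 3*j + 1)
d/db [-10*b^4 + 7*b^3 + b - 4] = -40*b^3 + 21*b^2 + 1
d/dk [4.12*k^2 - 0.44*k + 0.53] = 8.24*k - 0.44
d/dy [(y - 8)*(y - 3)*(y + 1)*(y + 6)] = 4*y^3 - 12*y^2 - 94*y + 102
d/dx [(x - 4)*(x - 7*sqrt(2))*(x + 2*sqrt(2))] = 3*x^2 - 10*sqrt(2)*x - 8*x - 28 + 20*sqrt(2)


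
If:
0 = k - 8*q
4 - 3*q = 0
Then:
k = 32/3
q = 4/3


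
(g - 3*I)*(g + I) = g^2 - 2*I*g + 3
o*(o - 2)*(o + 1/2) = o^3 - 3*o^2/2 - o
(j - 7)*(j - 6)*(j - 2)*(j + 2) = j^4 - 13*j^3 + 38*j^2 + 52*j - 168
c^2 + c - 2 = (c - 1)*(c + 2)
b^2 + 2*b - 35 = (b - 5)*(b + 7)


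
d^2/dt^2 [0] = 0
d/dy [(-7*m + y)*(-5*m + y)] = -12*m + 2*y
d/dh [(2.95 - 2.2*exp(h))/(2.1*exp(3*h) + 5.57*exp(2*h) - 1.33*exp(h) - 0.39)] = (9.24*exp(3*h) - 6.331*exp(2*h) - 32.863*exp(h) + 4.7815)*exp(h)/(4.41*exp(6*h) + 23.394*exp(5*h) + 25.4389*exp(4*h) - 16.4542*exp(3*h) - 2.5757*exp(2*h) + 1.0374*exp(h) + 0.1521)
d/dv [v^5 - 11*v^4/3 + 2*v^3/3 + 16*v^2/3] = v*(15*v^3 - 44*v^2 + 6*v + 32)/3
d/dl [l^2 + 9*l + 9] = 2*l + 9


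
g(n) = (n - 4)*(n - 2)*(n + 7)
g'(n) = (n - 4)*(n - 2) + (n - 4)*(n + 7) + (n - 2)*(n + 7) = 3*n^2 + 2*n - 34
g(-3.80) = 144.77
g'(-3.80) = 1.72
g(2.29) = -4.61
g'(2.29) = -13.69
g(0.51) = 39.05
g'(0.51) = -32.20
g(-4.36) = 140.37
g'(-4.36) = 14.31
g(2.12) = -2.06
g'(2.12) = -16.28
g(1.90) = 1.87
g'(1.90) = -19.37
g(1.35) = 14.38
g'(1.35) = -25.83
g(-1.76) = 113.49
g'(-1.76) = -28.23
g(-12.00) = -1120.00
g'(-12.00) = 374.00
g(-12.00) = -1120.00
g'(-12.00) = 374.00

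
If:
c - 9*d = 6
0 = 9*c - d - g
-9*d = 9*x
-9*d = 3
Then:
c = 3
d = -1/3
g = 82/3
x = 1/3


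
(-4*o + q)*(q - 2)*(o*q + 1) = -4*o^2*q^2 + 8*o^2*q + o*q^3 - 2*o*q^2 - 4*o*q + 8*o + q^2 - 2*q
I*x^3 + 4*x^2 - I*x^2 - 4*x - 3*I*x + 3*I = (x - 1)*(x - 3*I)*(I*x + 1)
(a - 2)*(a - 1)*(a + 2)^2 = a^4 + a^3 - 6*a^2 - 4*a + 8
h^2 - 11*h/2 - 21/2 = (h - 7)*(h + 3/2)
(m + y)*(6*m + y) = 6*m^2 + 7*m*y + y^2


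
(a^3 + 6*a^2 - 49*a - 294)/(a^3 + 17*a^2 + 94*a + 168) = (a - 7)/(a + 4)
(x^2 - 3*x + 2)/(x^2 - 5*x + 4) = (x - 2)/(x - 4)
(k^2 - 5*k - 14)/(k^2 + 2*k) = (k - 7)/k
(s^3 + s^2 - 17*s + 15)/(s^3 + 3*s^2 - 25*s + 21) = (s + 5)/(s + 7)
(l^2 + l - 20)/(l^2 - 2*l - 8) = (l + 5)/(l + 2)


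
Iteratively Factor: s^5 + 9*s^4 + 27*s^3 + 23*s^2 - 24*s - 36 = (s + 2)*(s^4 + 7*s^3 + 13*s^2 - 3*s - 18) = (s - 1)*(s + 2)*(s^3 + 8*s^2 + 21*s + 18) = (s - 1)*(s + 2)*(s + 3)*(s^2 + 5*s + 6) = (s - 1)*(s + 2)^2*(s + 3)*(s + 3)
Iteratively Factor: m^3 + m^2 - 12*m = (m - 3)*(m^2 + 4*m) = (m - 3)*(m + 4)*(m)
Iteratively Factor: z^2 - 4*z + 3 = (z - 1)*(z - 3)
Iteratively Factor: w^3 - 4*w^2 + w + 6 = (w + 1)*(w^2 - 5*w + 6) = (w - 3)*(w + 1)*(w - 2)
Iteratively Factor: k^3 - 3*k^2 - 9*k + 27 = (k - 3)*(k^2 - 9) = (k - 3)*(k + 3)*(k - 3)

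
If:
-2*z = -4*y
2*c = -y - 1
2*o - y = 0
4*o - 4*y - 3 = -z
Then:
No Solution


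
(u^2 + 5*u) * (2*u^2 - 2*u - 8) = 2*u^4 + 8*u^3 - 18*u^2 - 40*u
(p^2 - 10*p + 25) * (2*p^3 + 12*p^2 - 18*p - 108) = 2*p^5 - 8*p^4 - 88*p^3 + 372*p^2 + 630*p - 2700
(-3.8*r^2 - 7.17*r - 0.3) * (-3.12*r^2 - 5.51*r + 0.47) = 11.856*r^4 + 43.3084*r^3 + 38.6567*r^2 - 1.7169*r - 0.141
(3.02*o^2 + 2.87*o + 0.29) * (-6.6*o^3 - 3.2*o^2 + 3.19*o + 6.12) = -19.932*o^5 - 28.606*o^4 - 1.4642*o^3 + 26.7097*o^2 + 18.4895*o + 1.7748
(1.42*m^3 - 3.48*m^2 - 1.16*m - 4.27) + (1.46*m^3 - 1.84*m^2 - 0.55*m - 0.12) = 2.88*m^3 - 5.32*m^2 - 1.71*m - 4.39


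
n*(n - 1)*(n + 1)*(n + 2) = n^4 + 2*n^3 - n^2 - 2*n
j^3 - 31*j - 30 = (j - 6)*(j + 1)*(j + 5)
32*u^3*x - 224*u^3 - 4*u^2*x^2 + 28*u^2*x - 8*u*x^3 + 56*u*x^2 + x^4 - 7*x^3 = (-8*u + x)*(-2*u + x)*(2*u + x)*(x - 7)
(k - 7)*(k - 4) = k^2 - 11*k + 28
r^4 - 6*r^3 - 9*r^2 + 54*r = r*(r - 6)*(r - 3)*(r + 3)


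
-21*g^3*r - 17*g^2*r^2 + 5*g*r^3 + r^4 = r*(-3*g + r)*(g + r)*(7*g + r)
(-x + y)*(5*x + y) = -5*x^2 + 4*x*y + y^2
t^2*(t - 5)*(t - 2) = t^4 - 7*t^3 + 10*t^2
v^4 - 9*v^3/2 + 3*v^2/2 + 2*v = v*(v - 4)*(v - 1)*(v + 1/2)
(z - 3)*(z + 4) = z^2 + z - 12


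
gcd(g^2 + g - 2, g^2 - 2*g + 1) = g - 1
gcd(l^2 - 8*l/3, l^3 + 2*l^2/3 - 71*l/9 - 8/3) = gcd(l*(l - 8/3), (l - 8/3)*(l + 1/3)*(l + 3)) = l - 8/3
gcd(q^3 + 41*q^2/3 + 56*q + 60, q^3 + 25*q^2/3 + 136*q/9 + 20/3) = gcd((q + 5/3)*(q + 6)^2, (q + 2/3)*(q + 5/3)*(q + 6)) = q^2 + 23*q/3 + 10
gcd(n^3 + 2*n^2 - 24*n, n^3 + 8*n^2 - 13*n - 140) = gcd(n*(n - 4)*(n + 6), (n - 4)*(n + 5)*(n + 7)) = n - 4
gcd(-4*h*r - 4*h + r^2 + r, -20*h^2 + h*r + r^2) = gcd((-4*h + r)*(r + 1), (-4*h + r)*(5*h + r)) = -4*h + r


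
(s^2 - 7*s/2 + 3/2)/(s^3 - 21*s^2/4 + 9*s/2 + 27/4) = 2*(2*s - 1)/(4*s^2 - 9*s - 9)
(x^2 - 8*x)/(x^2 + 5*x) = (x - 8)/(x + 5)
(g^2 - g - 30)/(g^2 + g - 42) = (g + 5)/(g + 7)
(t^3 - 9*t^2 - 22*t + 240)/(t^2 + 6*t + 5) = (t^2 - 14*t + 48)/(t + 1)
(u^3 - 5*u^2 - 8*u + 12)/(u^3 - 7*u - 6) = (u^2 - 7*u + 6)/(u^2 - 2*u - 3)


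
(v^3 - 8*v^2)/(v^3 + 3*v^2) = (v - 8)/(v + 3)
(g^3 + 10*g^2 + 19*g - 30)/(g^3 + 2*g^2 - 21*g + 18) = (g + 5)/(g - 3)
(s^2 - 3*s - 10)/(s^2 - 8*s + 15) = (s + 2)/(s - 3)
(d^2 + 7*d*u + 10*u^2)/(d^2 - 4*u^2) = (-d - 5*u)/(-d + 2*u)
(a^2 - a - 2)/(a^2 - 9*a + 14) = (a + 1)/(a - 7)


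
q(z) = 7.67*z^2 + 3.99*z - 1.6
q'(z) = 15.34*z + 3.99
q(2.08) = 39.88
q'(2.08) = 35.90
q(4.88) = 200.53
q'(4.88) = 78.85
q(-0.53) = -1.56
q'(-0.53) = -4.14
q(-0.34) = -2.07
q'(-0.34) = -1.23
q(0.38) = 1.02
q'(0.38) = 9.82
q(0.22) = -0.35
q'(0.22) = 7.36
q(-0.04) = -1.75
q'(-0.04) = 3.38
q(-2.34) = 31.06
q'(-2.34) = -31.91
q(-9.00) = 583.76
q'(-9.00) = -134.07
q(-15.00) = 1664.30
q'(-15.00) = -226.11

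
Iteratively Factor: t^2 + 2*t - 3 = (t - 1)*(t + 3)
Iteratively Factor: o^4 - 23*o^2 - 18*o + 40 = (o + 4)*(o^3 - 4*o^2 - 7*o + 10) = (o + 2)*(o + 4)*(o^2 - 6*o + 5) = (o - 5)*(o + 2)*(o + 4)*(o - 1)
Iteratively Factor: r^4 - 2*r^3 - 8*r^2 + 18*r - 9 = (r - 3)*(r^3 + r^2 - 5*r + 3) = (r - 3)*(r + 3)*(r^2 - 2*r + 1) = (r - 3)*(r - 1)*(r + 3)*(r - 1)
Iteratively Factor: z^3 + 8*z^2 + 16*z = (z + 4)*(z^2 + 4*z) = (z + 4)^2*(z)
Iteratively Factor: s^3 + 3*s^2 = (s)*(s^2 + 3*s) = s*(s + 3)*(s)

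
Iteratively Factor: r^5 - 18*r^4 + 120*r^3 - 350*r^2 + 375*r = (r - 3)*(r^4 - 15*r^3 + 75*r^2 - 125*r) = (r - 5)*(r - 3)*(r^3 - 10*r^2 + 25*r) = (r - 5)^2*(r - 3)*(r^2 - 5*r) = r*(r - 5)^2*(r - 3)*(r - 5)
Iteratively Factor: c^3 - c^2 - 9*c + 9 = (c + 3)*(c^2 - 4*c + 3) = (c - 3)*(c + 3)*(c - 1)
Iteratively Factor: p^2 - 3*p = (p - 3)*(p)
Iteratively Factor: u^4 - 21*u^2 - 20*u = (u + 1)*(u^3 - u^2 - 20*u) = (u + 1)*(u + 4)*(u^2 - 5*u) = u*(u + 1)*(u + 4)*(u - 5)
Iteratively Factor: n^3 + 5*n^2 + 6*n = (n)*(n^2 + 5*n + 6) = n*(n + 3)*(n + 2)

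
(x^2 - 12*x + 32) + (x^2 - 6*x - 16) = 2*x^2 - 18*x + 16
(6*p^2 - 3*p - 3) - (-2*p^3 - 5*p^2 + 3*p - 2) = 2*p^3 + 11*p^2 - 6*p - 1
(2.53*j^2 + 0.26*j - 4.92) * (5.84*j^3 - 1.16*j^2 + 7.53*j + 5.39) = 14.7752*j^5 - 1.4164*j^4 - 9.9835*j^3 + 21.3017*j^2 - 35.6462*j - 26.5188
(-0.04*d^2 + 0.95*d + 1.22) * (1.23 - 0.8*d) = 0.032*d^3 - 0.8092*d^2 + 0.1925*d + 1.5006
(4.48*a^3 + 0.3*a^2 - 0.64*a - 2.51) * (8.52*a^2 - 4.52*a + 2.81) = 38.1696*a^5 - 17.6936*a^4 + 5.78*a^3 - 17.6494*a^2 + 9.5468*a - 7.0531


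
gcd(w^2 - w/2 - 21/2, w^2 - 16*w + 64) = 1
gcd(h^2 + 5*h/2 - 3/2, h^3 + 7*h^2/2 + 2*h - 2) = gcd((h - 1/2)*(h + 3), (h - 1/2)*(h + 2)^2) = h - 1/2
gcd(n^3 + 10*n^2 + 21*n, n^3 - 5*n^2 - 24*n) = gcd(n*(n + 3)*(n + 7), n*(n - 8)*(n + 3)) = n^2 + 3*n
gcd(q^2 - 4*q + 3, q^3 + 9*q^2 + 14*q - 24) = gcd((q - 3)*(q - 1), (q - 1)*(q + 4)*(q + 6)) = q - 1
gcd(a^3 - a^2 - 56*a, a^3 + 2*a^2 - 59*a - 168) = a^2 - a - 56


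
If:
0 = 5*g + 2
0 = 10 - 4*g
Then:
No Solution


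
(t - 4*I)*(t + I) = t^2 - 3*I*t + 4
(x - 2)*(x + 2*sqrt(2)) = x^2 - 2*x + 2*sqrt(2)*x - 4*sqrt(2)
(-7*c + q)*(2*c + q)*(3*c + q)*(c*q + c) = -42*c^4*q - 42*c^4 - 29*c^3*q^2 - 29*c^3*q - 2*c^2*q^3 - 2*c^2*q^2 + c*q^4 + c*q^3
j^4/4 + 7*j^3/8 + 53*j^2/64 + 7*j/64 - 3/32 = (j/4 + 1/2)*(j - 1/4)*(j + 3/4)*(j + 1)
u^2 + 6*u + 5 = (u + 1)*(u + 5)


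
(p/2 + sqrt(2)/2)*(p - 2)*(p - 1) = p^3/2 - 3*p^2/2 + sqrt(2)*p^2/2 - 3*sqrt(2)*p/2 + p + sqrt(2)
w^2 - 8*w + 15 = (w - 5)*(w - 3)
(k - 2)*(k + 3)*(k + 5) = k^3 + 6*k^2 - k - 30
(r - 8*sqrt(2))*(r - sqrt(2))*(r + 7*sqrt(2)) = r^3 - 2*sqrt(2)*r^2 - 110*r + 112*sqrt(2)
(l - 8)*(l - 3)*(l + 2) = l^3 - 9*l^2 + 2*l + 48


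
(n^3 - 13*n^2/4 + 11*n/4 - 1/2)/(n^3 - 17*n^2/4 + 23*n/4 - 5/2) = (4*n - 1)/(4*n - 5)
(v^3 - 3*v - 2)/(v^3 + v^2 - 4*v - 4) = (v + 1)/(v + 2)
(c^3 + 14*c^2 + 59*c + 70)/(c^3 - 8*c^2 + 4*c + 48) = (c^2 + 12*c + 35)/(c^2 - 10*c + 24)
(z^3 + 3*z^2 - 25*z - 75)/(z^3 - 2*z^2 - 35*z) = (z^2 - 2*z - 15)/(z*(z - 7))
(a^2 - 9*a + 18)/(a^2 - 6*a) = (a - 3)/a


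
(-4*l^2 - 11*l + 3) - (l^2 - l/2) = -5*l^2 - 21*l/2 + 3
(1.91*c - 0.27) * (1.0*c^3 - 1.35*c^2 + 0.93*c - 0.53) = 1.91*c^4 - 2.8485*c^3 + 2.1408*c^2 - 1.2634*c + 0.1431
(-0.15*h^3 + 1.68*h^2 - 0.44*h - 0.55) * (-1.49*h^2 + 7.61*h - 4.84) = 0.2235*h^5 - 3.6447*h^4 + 14.1664*h^3 - 10.6601*h^2 - 2.0559*h + 2.662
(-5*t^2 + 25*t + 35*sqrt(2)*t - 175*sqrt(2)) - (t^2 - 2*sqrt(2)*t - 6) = -6*t^2 + 25*t + 37*sqrt(2)*t - 175*sqrt(2) + 6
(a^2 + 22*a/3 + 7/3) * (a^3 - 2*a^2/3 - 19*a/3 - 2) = a^5 + 20*a^4/3 - 80*a^3/9 - 50*a^2 - 265*a/9 - 14/3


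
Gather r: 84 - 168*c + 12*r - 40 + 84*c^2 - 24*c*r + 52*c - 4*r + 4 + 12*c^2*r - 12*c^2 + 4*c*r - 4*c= 72*c^2 - 120*c + r*(12*c^2 - 20*c + 8) + 48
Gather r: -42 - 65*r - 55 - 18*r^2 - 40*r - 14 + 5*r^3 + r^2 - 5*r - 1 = 5*r^3 - 17*r^2 - 110*r - 112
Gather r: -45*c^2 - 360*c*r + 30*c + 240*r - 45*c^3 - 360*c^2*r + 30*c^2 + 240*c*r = -45*c^3 - 15*c^2 + 30*c + r*(-360*c^2 - 120*c + 240)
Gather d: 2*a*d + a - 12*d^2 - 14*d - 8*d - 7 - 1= a - 12*d^2 + d*(2*a - 22) - 8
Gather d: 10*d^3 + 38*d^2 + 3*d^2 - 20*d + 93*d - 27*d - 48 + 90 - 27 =10*d^3 + 41*d^2 + 46*d + 15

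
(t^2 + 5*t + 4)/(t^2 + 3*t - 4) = (t + 1)/(t - 1)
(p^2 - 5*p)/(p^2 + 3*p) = (p - 5)/(p + 3)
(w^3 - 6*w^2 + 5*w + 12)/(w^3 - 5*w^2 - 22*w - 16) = (w^2 - 7*w + 12)/(w^2 - 6*w - 16)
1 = 1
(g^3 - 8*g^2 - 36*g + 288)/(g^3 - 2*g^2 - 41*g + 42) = (g^2 - 14*g + 48)/(g^2 - 8*g + 7)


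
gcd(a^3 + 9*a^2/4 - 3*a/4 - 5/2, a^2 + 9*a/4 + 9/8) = 1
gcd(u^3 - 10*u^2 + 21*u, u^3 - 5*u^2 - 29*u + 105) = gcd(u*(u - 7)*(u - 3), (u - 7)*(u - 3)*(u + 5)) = u^2 - 10*u + 21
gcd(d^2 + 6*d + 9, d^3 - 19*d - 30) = d + 3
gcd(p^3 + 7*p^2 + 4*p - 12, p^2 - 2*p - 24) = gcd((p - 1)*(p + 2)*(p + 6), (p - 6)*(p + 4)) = 1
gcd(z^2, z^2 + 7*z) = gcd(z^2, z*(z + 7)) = z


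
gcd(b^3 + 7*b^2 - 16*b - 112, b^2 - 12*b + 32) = b - 4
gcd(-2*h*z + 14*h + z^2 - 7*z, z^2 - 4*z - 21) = z - 7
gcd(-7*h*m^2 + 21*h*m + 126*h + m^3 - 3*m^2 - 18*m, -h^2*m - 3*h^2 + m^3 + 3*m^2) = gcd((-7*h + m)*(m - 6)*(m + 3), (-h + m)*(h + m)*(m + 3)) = m + 3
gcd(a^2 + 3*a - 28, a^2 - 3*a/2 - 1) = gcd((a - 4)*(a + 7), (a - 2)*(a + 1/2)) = 1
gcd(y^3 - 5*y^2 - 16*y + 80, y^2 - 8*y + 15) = y - 5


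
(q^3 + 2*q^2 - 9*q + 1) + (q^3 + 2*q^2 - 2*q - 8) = 2*q^3 + 4*q^2 - 11*q - 7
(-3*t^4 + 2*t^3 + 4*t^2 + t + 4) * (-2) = 6*t^4 - 4*t^3 - 8*t^2 - 2*t - 8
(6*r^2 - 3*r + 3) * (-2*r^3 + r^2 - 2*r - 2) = -12*r^5 + 12*r^4 - 21*r^3 - 3*r^2 - 6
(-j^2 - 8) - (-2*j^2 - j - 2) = j^2 + j - 6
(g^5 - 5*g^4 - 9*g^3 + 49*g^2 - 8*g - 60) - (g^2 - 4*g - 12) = g^5 - 5*g^4 - 9*g^3 + 48*g^2 - 4*g - 48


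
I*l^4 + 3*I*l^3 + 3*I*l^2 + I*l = l*(l + 1)^2*(I*l + I)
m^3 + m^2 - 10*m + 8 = (m - 2)*(m - 1)*(m + 4)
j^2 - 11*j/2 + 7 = (j - 7/2)*(j - 2)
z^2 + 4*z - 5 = (z - 1)*(z + 5)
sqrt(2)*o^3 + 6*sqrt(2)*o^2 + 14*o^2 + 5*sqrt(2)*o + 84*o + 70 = (o + 5)*(o + 7*sqrt(2))*(sqrt(2)*o + sqrt(2))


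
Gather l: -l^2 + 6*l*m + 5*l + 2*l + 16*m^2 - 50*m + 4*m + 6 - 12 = -l^2 + l*(6*m + 7) + 16*m^2 - 46*m - 6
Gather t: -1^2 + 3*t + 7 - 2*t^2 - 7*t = -2*t^2 - 4*t + 6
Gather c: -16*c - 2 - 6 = -16*c - 8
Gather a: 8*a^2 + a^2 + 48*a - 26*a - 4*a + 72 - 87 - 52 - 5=9*a^2 + 18*a - 72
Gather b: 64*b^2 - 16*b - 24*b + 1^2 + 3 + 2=64*b^2 - 40*b + 6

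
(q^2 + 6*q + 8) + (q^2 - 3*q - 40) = 2*q^2 + 3*q - 32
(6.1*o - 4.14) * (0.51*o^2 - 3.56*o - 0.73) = 3.111*o^3 - 23.8274*o^2 + 10.2854*o + 3.0222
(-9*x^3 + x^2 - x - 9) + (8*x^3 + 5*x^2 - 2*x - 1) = -x^3 + 6*x^2 - 3*x - 10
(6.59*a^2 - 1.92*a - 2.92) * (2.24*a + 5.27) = 14.7616*a^3 + 30.4285*a^2 - 16.6592*a - 15.3884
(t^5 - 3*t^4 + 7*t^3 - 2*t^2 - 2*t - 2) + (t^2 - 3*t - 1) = t^5 - 3*t^4 + 7*t^3 - t^2 - 5*t - 3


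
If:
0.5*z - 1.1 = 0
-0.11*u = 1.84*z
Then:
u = -36.80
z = 2.20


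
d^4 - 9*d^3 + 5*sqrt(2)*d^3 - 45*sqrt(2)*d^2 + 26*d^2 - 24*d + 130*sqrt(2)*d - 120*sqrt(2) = (d - 4)*(d - 3)*(d - 2)*(d + 5*sqrt(2))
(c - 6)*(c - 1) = c^2 - 7*c + 6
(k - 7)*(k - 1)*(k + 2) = k^3 - 6*k^2 - 9*k + 14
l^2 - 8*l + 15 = (l - 5)*(l - 3)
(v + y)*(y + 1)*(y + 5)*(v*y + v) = v^2*y^3 + 7*v^2*y^2 + 11*v^2*y + 5*v^2 + v*y^4 + 7*v*y^3 + 11*v*y^2 + 5*v*y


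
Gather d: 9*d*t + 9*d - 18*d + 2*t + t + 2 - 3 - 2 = d*(9*t - 9) + 3*t - 3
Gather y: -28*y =-28*y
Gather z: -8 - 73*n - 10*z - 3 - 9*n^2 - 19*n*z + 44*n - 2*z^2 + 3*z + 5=-9*n^2 - 29*n - 2*z^2 + z*(-19*n - 7) - 6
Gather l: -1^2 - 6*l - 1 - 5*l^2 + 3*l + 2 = -5*l^2 - 3*l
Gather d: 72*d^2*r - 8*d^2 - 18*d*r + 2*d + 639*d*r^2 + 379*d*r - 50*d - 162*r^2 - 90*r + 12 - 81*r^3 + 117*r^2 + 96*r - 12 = d^2*(72*r - 8) + d*(639*r^2 + 361*r - 48) - 81*r^3 - 45*r^2 + 6*r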